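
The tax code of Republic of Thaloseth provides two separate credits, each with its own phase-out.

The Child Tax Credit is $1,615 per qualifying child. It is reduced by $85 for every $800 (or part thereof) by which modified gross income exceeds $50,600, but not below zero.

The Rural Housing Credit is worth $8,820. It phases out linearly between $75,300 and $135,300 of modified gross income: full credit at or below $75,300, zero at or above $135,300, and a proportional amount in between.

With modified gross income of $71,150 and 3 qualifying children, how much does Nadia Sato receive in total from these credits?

$11,455

Child Tax Credit: base = 3 × $1,615 = $4,845. income exceeds $50,600 by $20,550, which is 26 full-or-partial $800 increments; reduction = 26 × $85 = $2,210, leaving $2,635.
Rural Housing Credit: $71,150 is at or below the $75,300 threshold, so the full $8,820 applies.
Total: $2,635 + $8,820 = $11,455.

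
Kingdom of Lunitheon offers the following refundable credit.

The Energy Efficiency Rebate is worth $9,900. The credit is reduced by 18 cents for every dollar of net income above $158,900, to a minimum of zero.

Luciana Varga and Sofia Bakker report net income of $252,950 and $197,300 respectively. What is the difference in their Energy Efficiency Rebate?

$2,988

Luciana ($252,950): Energy Efficiency Rebate: 18% of the $94,050 excess over $158,900 is $16,929 ≥ base, so the credit is $0.
Sofia ($197,300): Energy Efficiency Rebate: 18% of the $38,400 excess over $158,900 is $6,912; credit = $9,900 − $6,912 = $2,988.
Difference: |$0 − $2,988| = $2,988.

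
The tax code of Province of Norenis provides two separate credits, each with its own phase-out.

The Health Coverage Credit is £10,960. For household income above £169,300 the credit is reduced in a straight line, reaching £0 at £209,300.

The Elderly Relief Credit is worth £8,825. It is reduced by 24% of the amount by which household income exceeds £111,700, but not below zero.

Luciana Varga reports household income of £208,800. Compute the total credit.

£137

Health Coverage Credit: £208,800 is £39,500 into a £40,000 phase-out range, leaving 500/40,000 of the credit: £10,960 × 500/40,000 = £137.
Elderly Relief Credit: 24% of the £97,100 excess over £111,700 is £23,304 ≥ base, so the credit is £0.
Total: £137 + £0 = £137.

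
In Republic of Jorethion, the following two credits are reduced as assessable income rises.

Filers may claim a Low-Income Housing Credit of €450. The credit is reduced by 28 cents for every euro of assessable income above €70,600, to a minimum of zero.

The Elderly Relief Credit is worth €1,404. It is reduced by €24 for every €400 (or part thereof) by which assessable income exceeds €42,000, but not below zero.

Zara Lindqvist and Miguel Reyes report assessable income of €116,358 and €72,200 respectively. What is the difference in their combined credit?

Zara (€116,358): Low-Income Housing Credit: 28% of the €45,758 excess over €70,600 is €12,812.24 ≥ base, so the credit is €0. Elderly Relief Credit: income exceeds €42,000 by €74,358 → 186 increments × €24 = €4,464 ≥ base, so the credit is €0. total €0 + €0 = €0
Miguel (€72,200): Low-Income Housing Credit: 28% of the €1,600 excess over €70,600 is €448; credit = €450 − €448 = €2. Elderly Relief Credit: income exceeds €42,000 by €30,200 → 76 increments × €24 = €1,824 ≥ base, so the credit is €0. total €2 + €0 = €2
Difference: |€0 − €2| = €2.

€2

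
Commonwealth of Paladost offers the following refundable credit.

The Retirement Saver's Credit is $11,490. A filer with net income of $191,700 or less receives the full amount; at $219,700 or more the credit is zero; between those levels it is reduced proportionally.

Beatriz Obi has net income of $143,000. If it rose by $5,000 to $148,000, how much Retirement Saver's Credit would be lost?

At $143,000 — $143,000 is at or below the $191,700 threshold, so the full $11,490 applies.
At $148,000 — $148,000 is at or below the $191,700 threshold, so the full $11,490 applies.
Lost: $11,490 − $11,490 = $0.

$0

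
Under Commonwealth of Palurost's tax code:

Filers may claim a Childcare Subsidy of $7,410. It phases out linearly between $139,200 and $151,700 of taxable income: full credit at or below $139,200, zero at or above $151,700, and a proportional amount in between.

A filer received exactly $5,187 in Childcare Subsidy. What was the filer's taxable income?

$142,950

$5,187 is 5,187/7,410 of the full $7,410, so 2,223/7,410 of the $12,500 range has been used: income = $139,200 + $12,500 × 2,223/7,410 = $142,950.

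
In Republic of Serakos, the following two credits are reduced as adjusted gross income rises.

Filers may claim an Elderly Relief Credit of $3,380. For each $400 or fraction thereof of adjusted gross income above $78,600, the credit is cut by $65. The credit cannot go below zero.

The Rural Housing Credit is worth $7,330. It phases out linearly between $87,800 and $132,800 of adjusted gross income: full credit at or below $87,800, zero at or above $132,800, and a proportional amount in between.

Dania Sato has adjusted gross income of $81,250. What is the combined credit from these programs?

Elderly Relief Credit: income exceeds $78,600 by $2,650, which is 7 full-or-partial $400 increments; reduction = 7 × $65 = $455, leaving $2,925.
Rural Housing Credit: $81,250 is at or below the $87,800 threshold, so the full $7,330 applies.
Total: $2,925 + $7,330 = $10,255.

$10,255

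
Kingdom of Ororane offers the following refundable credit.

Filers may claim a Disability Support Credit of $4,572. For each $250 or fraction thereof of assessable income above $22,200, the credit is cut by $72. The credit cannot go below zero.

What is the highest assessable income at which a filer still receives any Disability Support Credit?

$37,950

After 63 increments the reduction is 63 × $72 = $4,536, leaving $36; one more increment wipes it out. Increment 63 ends at excess 63 × $250 = $15,750, so the highest qualifying income is $22,200 + $15,750 = $37,950.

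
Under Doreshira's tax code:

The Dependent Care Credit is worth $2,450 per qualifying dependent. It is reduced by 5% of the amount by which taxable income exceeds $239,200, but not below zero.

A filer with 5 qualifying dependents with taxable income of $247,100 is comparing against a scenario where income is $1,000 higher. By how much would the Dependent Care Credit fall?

$50

At $247,100 — base = 5 × $2,450 = $12,250. 5% of the $7,900 excess over $239,200 is $395; credit = $12,250 − $395 = $11,855.
At $248,100 — base = 5 × $2,450 = $12,250. 5% of the $8,900 excess over $239,200 is $445; credit = $12,250 − $445 = $11,805.
Lost: $11,855 − $11,805 = $50.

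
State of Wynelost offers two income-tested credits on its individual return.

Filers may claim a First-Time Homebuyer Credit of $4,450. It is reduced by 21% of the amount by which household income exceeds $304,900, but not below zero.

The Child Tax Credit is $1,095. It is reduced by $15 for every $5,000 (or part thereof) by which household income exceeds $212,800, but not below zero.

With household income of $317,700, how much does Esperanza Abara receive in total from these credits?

First-Time Homebuyer Credit: 21% of the $12,800 excess over $304,900 is $2,688; credit = $4,450 − $2,688 = $1,762.
Child Tax Credit: income exceeds $212,800 by $104,900, which is 21 full-or-partial $5,000 increments; reduction = 21 × $15 = $315, leaving $780.
Total: $1,762 + $780 = $2,542.

$2,542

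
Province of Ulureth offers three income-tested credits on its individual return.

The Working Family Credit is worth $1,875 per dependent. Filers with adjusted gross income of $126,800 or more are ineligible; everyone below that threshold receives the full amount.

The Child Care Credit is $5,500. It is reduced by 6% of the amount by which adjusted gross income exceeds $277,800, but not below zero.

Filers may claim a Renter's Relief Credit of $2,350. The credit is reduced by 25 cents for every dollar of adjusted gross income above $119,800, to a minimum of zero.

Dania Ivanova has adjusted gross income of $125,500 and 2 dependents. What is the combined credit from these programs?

$10,175

Working Family Credit: base = 2 × $1,875 = $3,750. $125,500 is below the $126,800 cutoff, so the full $3,750 applies.
Child Care Credit: $125,500 is at or below the $277,800 threshold, so the full $5,500 applies.
Renter's Relief Credit: 25% of the $5,700 excess over $119,800 is $1,425; credit = $2,350 − $1,425 = $925.
Total: $3,750 + $5,500 + $925 = $10,175.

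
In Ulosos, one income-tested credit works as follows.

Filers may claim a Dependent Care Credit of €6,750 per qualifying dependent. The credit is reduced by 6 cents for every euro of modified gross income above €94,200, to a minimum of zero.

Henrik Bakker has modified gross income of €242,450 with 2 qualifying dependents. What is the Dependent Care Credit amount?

€4,605

Dependent Care Credit: base = 2 × €6,750 = €13,500. 6% of the €148,250 excess over €94,200 is €8,895; credit = €13,500 − €8,895 = €4,605.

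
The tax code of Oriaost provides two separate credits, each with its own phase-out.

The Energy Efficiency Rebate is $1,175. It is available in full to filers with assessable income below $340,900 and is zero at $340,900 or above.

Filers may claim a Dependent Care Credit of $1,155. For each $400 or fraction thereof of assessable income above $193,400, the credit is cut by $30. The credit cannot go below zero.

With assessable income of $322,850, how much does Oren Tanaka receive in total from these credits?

$1,175

Energy Efficiency Rebate: $322,850 is below the $340,900 cutoff, so the full $1,175 applies.
Dependent Care Credit: income exceeds $193,400 by $129,450 → 324 increments × $30 = $9,720 ≥ base, so the credit is $0.
Total: $1,175 + $0 = $1,175.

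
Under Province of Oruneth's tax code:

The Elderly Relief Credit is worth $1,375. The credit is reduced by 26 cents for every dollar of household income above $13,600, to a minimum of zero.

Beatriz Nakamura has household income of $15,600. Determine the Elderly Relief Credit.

Elderly Relief Credit: 26% of the $2,000 excess over $13,600 is $520; credit = $1,375 − $520 = $855.

$855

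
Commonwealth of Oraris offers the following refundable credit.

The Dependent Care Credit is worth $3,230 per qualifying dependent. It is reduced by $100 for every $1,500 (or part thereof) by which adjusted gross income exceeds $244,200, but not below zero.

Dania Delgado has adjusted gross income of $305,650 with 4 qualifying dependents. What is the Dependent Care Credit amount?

Dependent Care Credit: base = 4 × $3,230 = $12,920. income exceeds $244,200 by $61,450, which is 41 full-or-partial $1,500 increments; reduction = 41 × $100 = $4,100, leaving $8,820.

$8,820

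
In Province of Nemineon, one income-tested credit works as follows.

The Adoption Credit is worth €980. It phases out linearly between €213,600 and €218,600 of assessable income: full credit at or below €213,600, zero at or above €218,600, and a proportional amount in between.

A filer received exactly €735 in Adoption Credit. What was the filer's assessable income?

€735 is 735/980 of the full €980, so 245/980 of the €5,000 range has been used: income = €213,600 + €5,000 × 245/980 = €214,850.

€214,850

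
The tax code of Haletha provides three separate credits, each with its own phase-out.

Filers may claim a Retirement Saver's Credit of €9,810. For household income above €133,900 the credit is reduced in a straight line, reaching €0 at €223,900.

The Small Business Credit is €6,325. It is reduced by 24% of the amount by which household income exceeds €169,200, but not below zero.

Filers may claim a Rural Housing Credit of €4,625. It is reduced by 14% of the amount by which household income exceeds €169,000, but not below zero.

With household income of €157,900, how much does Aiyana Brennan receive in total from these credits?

€18,144

Retirement Saver's Credit: €157,900 is €24,000 into a €90,000 phase-out range, leaving 66,000/90,000 of the credit: €9,810 × 66,000/90,000 = €7,194.
Small Business Credit: €157,900 is at or below the €169,200 threshold, so the full €6,325 applies.
Rural Housing Credit: €157,900 is at or below the €169,000 threshold, so the full €4,625 applies.
Total: €7,194 + €6,325 + €4,625 = €18,144.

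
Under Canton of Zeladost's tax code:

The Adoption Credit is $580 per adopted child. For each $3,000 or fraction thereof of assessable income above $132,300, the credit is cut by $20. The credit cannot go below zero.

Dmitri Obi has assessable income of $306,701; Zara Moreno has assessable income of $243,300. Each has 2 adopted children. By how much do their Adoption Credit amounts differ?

$420

Dmitri ($306,701): Adoption Credit: base = 2 × $580 = $1,160. income exceeds $132,300 by $174,401 → 59 increments × $20 = $1,180 ≥ base, so the credit is $0.
Zara ($243,300): Adoption Credit: base = 2 × $580 = $1,160. income exceeds $132,300 by $111,000, which is 37 full-or-partial $3,000 increments; reduction = 37 × $20 = $740, leaving $420.
Difference: |$0 − $420| = $420.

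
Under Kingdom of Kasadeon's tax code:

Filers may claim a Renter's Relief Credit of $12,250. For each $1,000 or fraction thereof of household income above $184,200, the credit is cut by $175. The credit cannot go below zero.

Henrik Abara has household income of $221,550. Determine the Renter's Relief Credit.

$5,600

Renter's Relief Credit: income exceeds $184,200 by $37,350, which is 38 full-or-partial $1,000 increments; reduction = 38 × $175 = $6,650, leaving $5,600.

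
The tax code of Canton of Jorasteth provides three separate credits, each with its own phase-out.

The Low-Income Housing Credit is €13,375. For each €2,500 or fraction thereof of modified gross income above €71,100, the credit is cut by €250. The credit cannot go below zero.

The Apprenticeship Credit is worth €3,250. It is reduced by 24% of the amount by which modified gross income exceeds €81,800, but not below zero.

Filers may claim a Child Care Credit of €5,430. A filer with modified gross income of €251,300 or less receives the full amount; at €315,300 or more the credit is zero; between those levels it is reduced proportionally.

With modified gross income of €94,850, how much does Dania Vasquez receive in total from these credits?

€16,423

Low-Income Housing Credit: income exceeds €71,100 by €23,750, which is 10 full-or-partial €2,500 increments; reduction = 10 × €250 = €2,500, leaving €10,875.
Apprenticeship Credit: 24% of the €13,050 excess over €81,800 is €3,132; credit = €3,250 − €3,132 = €118.
Child Care Credit: €94,850 is at or below the €251,300 threshold, so the full €5,430 applies.
Total: €10,875 + €118 + €5,430 = €16,423.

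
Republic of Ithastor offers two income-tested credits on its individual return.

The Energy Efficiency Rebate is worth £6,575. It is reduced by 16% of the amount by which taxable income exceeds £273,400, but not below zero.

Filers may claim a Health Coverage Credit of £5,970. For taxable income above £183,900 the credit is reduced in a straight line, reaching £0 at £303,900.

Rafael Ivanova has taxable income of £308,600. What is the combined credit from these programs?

Energy Efficiency Rebate: 16% of the £35,200 excess over £273,400 is £5,632; credit = £6,575 − £5,632 = £943.
Health Coverage Credit: £308,600 is at or above £303,900, so the credit is £0.
Total: £943 + £0 = £943.

£943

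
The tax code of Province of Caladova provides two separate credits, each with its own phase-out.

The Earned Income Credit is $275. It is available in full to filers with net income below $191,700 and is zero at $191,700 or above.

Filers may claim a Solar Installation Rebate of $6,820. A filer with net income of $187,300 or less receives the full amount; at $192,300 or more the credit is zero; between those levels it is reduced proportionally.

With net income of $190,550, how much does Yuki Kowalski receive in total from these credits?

Earned Income Credit: $190,550 is below the $191,700 cutoff, so the full $275 applies.
Solar Installation Rebate: $190,550 is $3,250 into a $5,000 phase-out range, leaving 1,750/5,000 of the credit: $6,820 × 1,750/5,000 = $2,387.
Total: $275 + $2,387 = $2,662.

$2,662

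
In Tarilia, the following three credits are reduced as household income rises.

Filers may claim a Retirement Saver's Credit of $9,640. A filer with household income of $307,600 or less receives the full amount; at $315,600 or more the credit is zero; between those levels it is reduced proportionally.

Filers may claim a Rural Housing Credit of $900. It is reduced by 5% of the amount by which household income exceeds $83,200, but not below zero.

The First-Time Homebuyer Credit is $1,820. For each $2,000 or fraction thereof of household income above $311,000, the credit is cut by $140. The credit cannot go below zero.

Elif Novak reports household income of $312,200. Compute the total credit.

Retirement Saver's Credit: $312,200 is $4,600 into a $8,000 phase-out range, leaving 3,400/8,000 of the credit: $9,640 × 3,400/8,000 = $4,097.
Rural Housing Credit: 5% of the $229,000 excess over $83,200 is $11,450 ≥ base, so the credit is $0.
First-Time Homebuyer Credit: income exceeds $311,000 by $1,200, which is 1 full-or-partial $2,000 increment; reduction = 1 × $140 = $140, leaving $1,680.
Total: $4,097 + $0 + $1,680 = $5,777.

$5,777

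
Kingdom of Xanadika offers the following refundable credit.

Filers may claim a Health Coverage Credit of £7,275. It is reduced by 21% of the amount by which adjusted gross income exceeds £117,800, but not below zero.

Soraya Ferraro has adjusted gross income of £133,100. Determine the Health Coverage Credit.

Health Coverage Credit: 21% of the £15,300 excess over £117,800 is £3,213; credit = £7,275 − £3,213 = £4,062.

£4,062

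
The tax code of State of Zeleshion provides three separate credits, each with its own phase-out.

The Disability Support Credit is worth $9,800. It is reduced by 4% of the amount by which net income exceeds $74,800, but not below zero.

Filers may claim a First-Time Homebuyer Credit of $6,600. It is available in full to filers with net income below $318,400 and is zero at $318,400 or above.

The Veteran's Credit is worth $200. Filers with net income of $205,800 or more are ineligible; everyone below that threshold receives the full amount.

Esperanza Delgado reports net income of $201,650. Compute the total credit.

$11,526

Disability Support Credit: 4% of the $126,850 excess over $74,800 is $5,074; credit = $9,800 − $5,074 = $4,726.
First-Time Homebuyer Credit: $201,650 is below the $318,400 cutoff, so the full $6,600 applies.
Veteran's Credit: $201,650 is below the $205,800 cutoff, so the full $200 applies.
Total: $4,726 + $6,600 + $200 = $11,526.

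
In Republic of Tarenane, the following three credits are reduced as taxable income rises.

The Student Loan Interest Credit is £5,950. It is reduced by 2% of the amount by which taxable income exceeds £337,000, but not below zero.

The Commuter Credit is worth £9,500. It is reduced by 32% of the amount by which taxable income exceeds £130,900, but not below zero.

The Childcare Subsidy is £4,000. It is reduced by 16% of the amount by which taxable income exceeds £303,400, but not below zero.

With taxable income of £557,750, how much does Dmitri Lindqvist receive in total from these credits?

£1,535

Student Loan Interest Credit: 2% of the £220,750 excess over £337,000 is £4,415; credit = £5,950 − £4,415 = £1,535.
Commuter Credit: 32% of the £426,850 excess over £130,900 is £136,592 ≥ base, so the credit is £0.
Childcare Subsidy: 16% of the £254,350 excess over £303,400 is £40,696 ≥ base, so the credit is £0.
Total: £1,535 + £0 + £0 = £1,535.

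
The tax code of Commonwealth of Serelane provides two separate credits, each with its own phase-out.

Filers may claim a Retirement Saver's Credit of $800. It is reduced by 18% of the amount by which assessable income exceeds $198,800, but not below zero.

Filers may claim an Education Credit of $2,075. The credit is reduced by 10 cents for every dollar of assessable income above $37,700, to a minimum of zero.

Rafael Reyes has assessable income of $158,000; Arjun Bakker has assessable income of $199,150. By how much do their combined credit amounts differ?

Rafael ($158,000): Retirement Saver's Credit: $158,000 is at or below the $198,800 threshold, so the full $800 applies. Education Credit: 10% of the $120,300 excess over $37,700 is $12,030 ≥ base, so the credit is $0. total $800 + $0 = $800
Arjun ($199,150): Retirement Saver's Credit: 18% of the $350 excess over $198,800 is $63; credit = $800 − $63 = $737. Education Credit: 10% of the $161,450 excess over $37,700 is $16,145 ≥ base, so the credit is $0. total $737 + $0 = $737
Difference: |$800 − $737| = $63.

$63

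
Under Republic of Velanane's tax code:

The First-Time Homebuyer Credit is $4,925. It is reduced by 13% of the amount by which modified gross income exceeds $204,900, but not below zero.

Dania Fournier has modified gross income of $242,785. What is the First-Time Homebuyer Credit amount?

$0

First-Time Homebuyer Credit: 13% of the $37,885 excess over $204,900 is $4,925.05 ≥ base, so the credit is $0.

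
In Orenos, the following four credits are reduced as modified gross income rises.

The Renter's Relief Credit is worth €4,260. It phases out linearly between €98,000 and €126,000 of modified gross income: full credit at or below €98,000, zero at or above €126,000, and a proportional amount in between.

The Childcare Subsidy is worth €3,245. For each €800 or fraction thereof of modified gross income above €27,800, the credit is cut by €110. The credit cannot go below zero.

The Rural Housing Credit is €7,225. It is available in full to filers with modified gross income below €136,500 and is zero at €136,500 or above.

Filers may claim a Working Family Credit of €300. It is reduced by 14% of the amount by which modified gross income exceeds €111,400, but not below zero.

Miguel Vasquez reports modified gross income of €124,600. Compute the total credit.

Renter's Relief Credit: €124,600 is €26,600 into a €28,000 phase-out range, leaving 1,400/28,000 of the credit: €4,260 × 1,400/28,000 = €213.
Childcare Subsidy: income exceeds €27,800 by €96,800 → 121 increments × €110 = €13,310 ≥ base, so the credit is €0.
Rural Housing Credit: €124,600 is below the €136,500 cutoff, so the full €7,225 applies.
Working Family Credit: 14% of the €13,200 excess over €111,400 is €1,848 ≥ base, so the credit is €0.
Total: €213 + €0 + €7,225 + €0 = €7,438.

€7,438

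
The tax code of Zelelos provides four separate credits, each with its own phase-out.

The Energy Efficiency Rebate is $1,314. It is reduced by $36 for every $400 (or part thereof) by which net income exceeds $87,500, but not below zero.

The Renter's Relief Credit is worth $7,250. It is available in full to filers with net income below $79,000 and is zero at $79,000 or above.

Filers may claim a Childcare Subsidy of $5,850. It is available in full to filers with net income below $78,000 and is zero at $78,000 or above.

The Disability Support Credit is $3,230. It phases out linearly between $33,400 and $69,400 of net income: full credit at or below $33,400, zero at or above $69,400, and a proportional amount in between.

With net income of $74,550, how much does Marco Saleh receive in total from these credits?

Energy Efficiency Rebate: $74,550 is at or below the $87,500 threshold, so the full $1,314 applies.
Renter's Relief Credit: $74,550 is below the $79,000 cutoff, so the full $7,250 applies.
Childcare Subsidy: $74,550 is below the $78,000 cutoff, so the full $5,850 applies.
Disability Support Credit: $74,550 is at or above $69,400, so the credit is $0.
Total: $1,314 + $7,250 + $5,850 + $0 = $14,414.

$14,414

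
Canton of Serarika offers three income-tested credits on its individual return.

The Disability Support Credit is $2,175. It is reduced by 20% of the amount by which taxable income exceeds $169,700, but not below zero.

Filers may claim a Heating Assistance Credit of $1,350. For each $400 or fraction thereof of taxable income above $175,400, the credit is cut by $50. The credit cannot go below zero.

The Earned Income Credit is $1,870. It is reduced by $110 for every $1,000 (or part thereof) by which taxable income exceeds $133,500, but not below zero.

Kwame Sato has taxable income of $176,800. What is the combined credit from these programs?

$1,905

Disability Support Credit: 20% of the $7,100 excess over $169,700 is $1,420; credit = $2,175 − $1,420 = $755.
Heating Assistance Credit: income exceeds $175,400 by $1,400, which is 4 full-or-partial $400 increments; reduction = 4 × $50 = $200, leaving $1,150.
Earned Income Credit: income exceeds $133,500 by $43,300 → 44 increments × $110 = $4,840 ≥ base, so the credit is $0.
Total: $755 + $1,150 + $0 = $1,905.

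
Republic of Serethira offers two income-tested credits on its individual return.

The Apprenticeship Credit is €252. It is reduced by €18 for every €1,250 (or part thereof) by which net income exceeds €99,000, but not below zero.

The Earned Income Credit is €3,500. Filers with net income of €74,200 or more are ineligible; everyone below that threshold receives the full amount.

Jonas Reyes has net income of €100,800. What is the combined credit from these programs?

€216

Apprenticeship Credit: income exceeds €99,000 by €1,800, which is 2 full-or-partial €1,250 increments; reduction = 2 × €18 = €36, leaving €216.
Earned Income Credit: €100,800 meets or exceeds the €74,200 cutoff, so the credit is €0.
Total: €216 + €0 = €216.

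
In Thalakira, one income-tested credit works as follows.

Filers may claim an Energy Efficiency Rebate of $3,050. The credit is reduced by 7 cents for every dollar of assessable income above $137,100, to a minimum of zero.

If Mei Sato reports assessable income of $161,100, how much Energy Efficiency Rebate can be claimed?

Energy Efficiency Rebate: 7% of the $24,000 excess over $137,100 is $1,680; credit = $3,050 − $1,680 = $1,370.

$1,370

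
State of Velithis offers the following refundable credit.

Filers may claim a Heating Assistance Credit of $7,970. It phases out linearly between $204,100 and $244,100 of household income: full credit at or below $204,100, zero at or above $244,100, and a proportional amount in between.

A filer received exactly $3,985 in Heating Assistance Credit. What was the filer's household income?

$3,985 is 3,985/7,970 of the full $7,970, so 3,985/7,970 of the $40,000 range has been used: income = $204,100 + $40,000 × 3,985/7,970 = $224,100.

$224,100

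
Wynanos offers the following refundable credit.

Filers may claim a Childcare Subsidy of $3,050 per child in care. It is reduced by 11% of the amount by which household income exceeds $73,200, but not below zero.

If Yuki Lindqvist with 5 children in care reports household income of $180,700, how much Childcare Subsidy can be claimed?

$3,425

Childcare Subsidy: base = 5 × $3,050 = $15,250. 11% of the $107,500 excess over $73,200 is $11,825; credit = $15,250 − $11,825 = $3,425.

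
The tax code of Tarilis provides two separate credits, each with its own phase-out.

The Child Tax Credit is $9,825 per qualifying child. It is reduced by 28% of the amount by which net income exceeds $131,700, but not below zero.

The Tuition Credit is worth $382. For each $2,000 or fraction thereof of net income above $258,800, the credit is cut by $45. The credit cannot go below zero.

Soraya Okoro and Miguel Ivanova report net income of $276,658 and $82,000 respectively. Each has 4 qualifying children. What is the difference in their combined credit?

Soraya ($276,658): Child Tax Credit: base = 4 × $9,825 = $39,300. 28% of the $144,958 excess over $131,700 is $40,588.24 ≥ base, so the credit is $0. Tuition Credit: income exceeds $258,800 by $17,858 → 9 increments × $45 = $405 ≥ base, so the credit is $0. total $0 + $0 = $0
Miguel ($82,000): Child Tax Credit: base = 4 × $9,825 = $39,300. $82,000 is at or below the $131,700 threshold, so the full $39,300 applies. Tuition Credit: $82,000 is at or below the $258,800 threshold, so the full $382 applies. total $39,300 + $382 = $39,682
Difference: |$0 − $39,682| = $39,682.

$39,682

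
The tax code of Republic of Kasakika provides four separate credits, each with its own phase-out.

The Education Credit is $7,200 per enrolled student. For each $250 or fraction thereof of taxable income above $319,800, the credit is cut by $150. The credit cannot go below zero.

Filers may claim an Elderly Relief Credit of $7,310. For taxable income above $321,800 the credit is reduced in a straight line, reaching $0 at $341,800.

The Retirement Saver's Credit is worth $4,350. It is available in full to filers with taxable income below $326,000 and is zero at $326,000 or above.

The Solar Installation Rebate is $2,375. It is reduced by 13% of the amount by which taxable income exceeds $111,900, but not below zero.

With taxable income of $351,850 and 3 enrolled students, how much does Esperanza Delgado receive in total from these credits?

$2,250

Education Credit: base = 3 × $7,200 = $21,600. income exceeds $319,800 by $32,050, which is 129 full-or-partial $250 increments; reduction = 129 × $150 = $19,350, leaving $2,250.
Elderly Relief Credit: $351,850 is at or above $341,800, so the credit is $0.
Retirement Saver's Credit: $351,850 meets or exceeds the $326,000 cutoff, so the credit is $0.
Solar Installation Rebate: 13% of the $239,950 excess over $111,900 is $31,193.50 ≥ base, so the credit is $0.
Total: $2,250 + $0 + $0 + $0 = $2,250.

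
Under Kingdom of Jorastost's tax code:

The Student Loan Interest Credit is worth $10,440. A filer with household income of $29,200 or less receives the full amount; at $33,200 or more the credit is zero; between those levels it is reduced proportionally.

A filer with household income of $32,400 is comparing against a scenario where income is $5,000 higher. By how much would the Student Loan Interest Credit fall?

At $32,400 — $32,400 is $3,200 into a $4,000 phase-out range, leaving 800/4,000 of the credit: $10,440 × 800/4,000 = $2,088.
At $37,400 — $37,400 is at or above $33,200, so the credit is $0.
Lost: $2,088 − $0 = $2,088.

$2,088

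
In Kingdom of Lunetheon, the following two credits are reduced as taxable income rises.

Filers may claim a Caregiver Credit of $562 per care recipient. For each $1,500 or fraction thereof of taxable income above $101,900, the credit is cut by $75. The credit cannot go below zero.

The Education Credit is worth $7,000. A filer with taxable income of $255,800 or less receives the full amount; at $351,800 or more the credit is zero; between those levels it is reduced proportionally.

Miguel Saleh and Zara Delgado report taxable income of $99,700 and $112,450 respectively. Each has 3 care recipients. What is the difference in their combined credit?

$600

Miguel ($99,700): Caregiver Credit: base = 3 × $562 = $1,686. $99,700 is at or below the $101,900 threshold, so the full $1,686 applies. Education Credit: $99,700 is at or below the $255,800 threshold, so the full $7,000 applies. total $1,686 + $7,000 = $8,686
Zara ($112,450): Caregiver Credit: base = 3 × $562 = $1,686. income exceeds $101,900 by $10,550, which is 8 full-or-partial $1,500 increments; reduction = 8 × $75 = $600, leaving $1,086. Education Credit: $112,450 is at or below the $255,800 threshold, so the full $7,000 applies. total $1,086 + $7,000 = $8,086
Difference: |$8,686 − $8,086| = $600.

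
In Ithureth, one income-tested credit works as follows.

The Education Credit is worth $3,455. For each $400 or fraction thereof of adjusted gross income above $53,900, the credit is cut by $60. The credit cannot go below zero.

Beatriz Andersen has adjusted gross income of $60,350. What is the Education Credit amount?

$2,435

Education Credit: income exceeds $53,900 by $6,450, which is 17 full-or-partial $400 increments; reduction = 17 × $60 = $1,020, leaving $2,435.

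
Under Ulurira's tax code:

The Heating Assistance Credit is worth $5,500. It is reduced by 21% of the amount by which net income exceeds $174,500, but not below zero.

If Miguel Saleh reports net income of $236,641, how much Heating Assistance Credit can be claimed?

Heating Assistance Credit: 21% of the $62,141 excess over $174,500 is $13,049.61 ≥ base, so the credit is $0.

$0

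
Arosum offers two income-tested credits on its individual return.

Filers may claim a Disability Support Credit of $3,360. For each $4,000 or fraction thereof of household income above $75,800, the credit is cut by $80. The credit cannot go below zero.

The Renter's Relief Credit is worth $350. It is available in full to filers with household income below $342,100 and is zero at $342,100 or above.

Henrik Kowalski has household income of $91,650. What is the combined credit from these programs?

$3,390

Disability Support Credit: income exceeds $75,800 by $15,850, which is 4 full-or-partial $4,000 increments; reduction = 4 × $80 = $320, leaving $3,040.
Renter's Relief Credit: $91,650 is below the $342,100 cutoff, so the full $350 applies.
Total: $3,040 + $350 = $3,390.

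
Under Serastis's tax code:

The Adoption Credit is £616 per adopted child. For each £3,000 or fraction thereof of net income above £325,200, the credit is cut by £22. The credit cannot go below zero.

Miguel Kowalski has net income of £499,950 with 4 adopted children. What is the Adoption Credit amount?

£1,166

Adoption Credit: base = 4 × £616 = £2,464. income exceeds £325,200 by £174,750, which is 59 full-or-partial £3,000 increments; reduction = 59 × £22 = £1,298, leaving £1,166.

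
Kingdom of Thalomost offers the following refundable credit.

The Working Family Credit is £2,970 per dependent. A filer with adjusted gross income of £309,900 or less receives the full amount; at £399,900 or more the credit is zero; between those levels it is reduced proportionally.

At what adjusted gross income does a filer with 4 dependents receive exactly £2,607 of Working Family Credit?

£380,150

Full credit = 4 × £2,970 = £11,880.
£2,607 is 2,607/11,880 of the full £11,880, so 9,273/11,880 of the £90,000 range has been used: income = £309,900 + £90,000 × 9,273/11,880 = £380,150.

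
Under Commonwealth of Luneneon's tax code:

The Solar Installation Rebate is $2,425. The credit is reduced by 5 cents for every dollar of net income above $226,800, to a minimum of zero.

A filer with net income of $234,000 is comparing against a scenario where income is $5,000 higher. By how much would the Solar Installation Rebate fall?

At $234,000 — 5% of the $7,200 excess over $226,800 is $360; credit = $2,425 − $360 = $2,065.
At $239,000 — 5% of the $12,200 excess over $226,800 is $610; credit = $2,425 − $610 = $1,815.
Lost: $2,065 − $1,815 = $250.

$250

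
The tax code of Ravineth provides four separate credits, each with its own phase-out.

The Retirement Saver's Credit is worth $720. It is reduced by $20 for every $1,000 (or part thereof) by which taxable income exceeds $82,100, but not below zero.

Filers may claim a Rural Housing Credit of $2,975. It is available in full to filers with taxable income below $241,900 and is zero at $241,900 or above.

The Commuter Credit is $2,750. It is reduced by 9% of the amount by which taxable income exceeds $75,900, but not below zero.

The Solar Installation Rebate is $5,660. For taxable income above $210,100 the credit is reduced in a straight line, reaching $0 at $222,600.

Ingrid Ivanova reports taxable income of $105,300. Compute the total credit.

$8,979

Retirement Saver's Credit: income exceeds $82,100 by $23,200, which is 24 full-or-partial $1,000 increments; reduction = 24 × $20 = $480, leaving $240.
Rural Housing Credit: $105,300 is below the $241,900 cutoff, so the full $2,975 applies.
Commuter Credit: 9% of the $29,400 excess over $75,900 is $2,646; credit = $2,750 − $2,646 = $104.
Solar Installation Rebate: $105,300 is at or below the $210,100 threshold, so the full $5,660 applies.
Total: $240 + $2,975 + $104 + $5,660 = $8,979.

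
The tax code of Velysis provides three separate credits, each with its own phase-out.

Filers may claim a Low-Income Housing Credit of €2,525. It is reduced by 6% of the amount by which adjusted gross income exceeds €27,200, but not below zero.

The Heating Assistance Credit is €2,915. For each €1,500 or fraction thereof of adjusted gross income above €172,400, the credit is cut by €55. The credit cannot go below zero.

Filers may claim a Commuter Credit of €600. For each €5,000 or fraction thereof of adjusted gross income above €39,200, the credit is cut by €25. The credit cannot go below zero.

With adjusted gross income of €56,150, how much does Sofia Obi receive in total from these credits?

Low-Income Housing Credit: 6% of the €28,950 excess over €27,200 is €1,737; credit = €2,525 − €1,737 = €788.
Heating Assistance Credit: €56,150 is at or below the €172,400 threshold, so the full €2,915 applies.
Commuter Credit: income exceeds €39,200 by €16,950, which is 4 full-or-partial €5,000 increments; reduction = 4 × €25 = €100, leaving €500.
Total: €788 + €2,915 + €500 = €4,203.

€4,203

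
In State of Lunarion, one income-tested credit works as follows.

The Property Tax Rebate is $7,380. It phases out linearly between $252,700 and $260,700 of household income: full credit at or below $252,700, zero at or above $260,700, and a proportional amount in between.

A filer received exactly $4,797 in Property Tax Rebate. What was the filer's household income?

$4,797 is 4,797/7,380 of the full $7,380, so 2,583/7,380 of the $8,000 range has been used: income = $252,700 + $8,000 × 2,583/7,380 = $255,500.

$255,500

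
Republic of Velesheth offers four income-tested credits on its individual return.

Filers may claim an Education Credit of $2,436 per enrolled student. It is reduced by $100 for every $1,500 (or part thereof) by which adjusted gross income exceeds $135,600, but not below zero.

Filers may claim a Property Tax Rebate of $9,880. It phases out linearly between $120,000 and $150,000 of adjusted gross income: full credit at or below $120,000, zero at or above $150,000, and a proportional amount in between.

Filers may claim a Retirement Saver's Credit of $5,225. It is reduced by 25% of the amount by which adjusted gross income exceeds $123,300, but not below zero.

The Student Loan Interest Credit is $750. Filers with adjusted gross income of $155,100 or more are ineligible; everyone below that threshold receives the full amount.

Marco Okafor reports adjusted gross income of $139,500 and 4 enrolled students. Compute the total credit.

Education Credit: base = 4 × $2,436 = $9,744. income exceeds $135,600 by $3,900, which is 3 full-or-partial $1,500 increments; reduction = 3 × $100 = $300, leaving $9,444.
Property Tax Rebate: $139,500 is $19,500 into a $30,000 phase-out range, leaving 10,500/30,000 of the credit: $9,880 × 10,500/30,000 = $3,458.
Retirement Saver's Credit: 25% of the $16,200 excess over $123,300 is $4,050; credit = $5,225 − $4,050 = $1,175.
Student Loan Interest Credit: $139,500 is below the $155,100 cutoff, so the full $750 applies.
Total: $9,444 + $3,458 + $1,175 + $750 = $14,827.

$14,827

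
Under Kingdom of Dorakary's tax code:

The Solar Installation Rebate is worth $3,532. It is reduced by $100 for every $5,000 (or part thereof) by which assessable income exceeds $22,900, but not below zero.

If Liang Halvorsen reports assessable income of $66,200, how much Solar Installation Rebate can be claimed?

$2,632

Solar Installation Rebate: income exceeds $22,900 by $43,300, which is 9 full-or-partial $5,000 increments; reduction = 9 × $100 = $900, leaving $2,632.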